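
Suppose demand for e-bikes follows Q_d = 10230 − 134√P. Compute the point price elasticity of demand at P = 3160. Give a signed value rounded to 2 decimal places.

-1.40

dQ_d/dP = −134/(2√P) = -1.19188. At P = 3160, Q_d = 2697.34.
Ed = (dQ_d/dP)·(P/Q_d) = (-1.19188) × (3160/2697.34) = -1.3963…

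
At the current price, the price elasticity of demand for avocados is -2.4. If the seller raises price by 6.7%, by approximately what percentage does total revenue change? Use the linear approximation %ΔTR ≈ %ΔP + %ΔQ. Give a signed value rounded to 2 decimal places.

%ΔQ ≈ Ed × %ΔP = (-2.4) × (+6.7%) = -16.0800%
%ΔTR ≈ %ΔP + %ΔQ = (+6.7%) + (-16.0800%) = -9.3800%

-9.38%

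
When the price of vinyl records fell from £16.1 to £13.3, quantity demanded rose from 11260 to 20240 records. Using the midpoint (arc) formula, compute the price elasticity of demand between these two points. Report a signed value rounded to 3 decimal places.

%ΔQ = (20240 − 11260) / [(11260 + 20240)/2] = 8980/15750 = 0.570158…
%ΔP = (13.3 − 16.1) / [(16.1 + 13.3)/2] = -2.8/14.7 = -0.190476…
Arc Ed = %ΔQ / %ΔP = (8980/15750) / (-2.8/14.7) = -2.99333…

-2.993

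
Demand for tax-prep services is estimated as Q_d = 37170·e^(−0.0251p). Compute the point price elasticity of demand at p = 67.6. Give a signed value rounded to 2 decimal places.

-1.70

dQ_d/dp = −0.0251·Q_d = -170.991. At p = 67.6, Q_d = 6812.38.
Ed = (dQ_d/dp)·(p/Q_d) = (-170.991) × (67.6/6812.38) = -1.6967…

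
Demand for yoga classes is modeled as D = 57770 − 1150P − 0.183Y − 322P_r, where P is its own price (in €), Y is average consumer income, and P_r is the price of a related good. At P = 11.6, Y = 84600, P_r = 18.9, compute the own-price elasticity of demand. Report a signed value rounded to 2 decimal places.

-0.58

At the given values, D = 57770 − 1150(11.6) − 0.183(84600) − 322(18.9) = 22862.4.
∂D/∂P = −1150.
E = (-1150) × (11.6/22862.4) = -0.5834…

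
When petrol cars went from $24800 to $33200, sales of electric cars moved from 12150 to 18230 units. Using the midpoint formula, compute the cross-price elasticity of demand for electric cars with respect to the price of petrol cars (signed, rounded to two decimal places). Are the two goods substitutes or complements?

1.38; substitutes

%ΔQ_{electric cars} = (18230 − 12150)/avg = 6080/15190 = 0.400263…
%ΔP_{petrol cars} = (33200 − 24800)/avg = 8400/29000 = 0.289655…
E_cross = (6080/15190) / (8400/29000) = 1.3818…
E_cross > 0 ⇒ the goods are substitutes.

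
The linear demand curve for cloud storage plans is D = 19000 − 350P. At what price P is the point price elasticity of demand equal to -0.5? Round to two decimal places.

18.10

Ed = −350P/(19000 − 350P). Set this equal to -0.5:
350P = 0.5·(19000 − 350P) ⇒ 350P(1 + 0.5) = 0.5·19000
P = 0.5·19000 / (350·1.5) = 18.0952…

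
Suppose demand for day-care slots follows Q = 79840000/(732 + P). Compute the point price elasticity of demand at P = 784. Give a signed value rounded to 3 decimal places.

-0.517

dQ/dP = −79840000/(732 + P)² = -34.7394. At P = 784, Q = 52664.9.
Ed = (dQ/dP)·(P/Q) = (-34.7394) × (784/52664.9) = -0.51715…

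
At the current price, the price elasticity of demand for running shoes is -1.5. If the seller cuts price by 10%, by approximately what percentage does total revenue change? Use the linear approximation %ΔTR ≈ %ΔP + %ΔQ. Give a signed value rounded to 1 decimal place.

+5.0%

%ΔQ ≈ Ed × %ΔP = (-1.5) × (-10%) = +15.0000%
%ΔTR ≈ %ΔP + %ΔQ = (-10%) + (+15.0000%) = +5.0000%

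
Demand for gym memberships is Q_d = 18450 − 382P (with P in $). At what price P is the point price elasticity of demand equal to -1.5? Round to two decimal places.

Ed = −382P/(18450 − 382P). Set this equal to -1.5:
382P = 1.5·(18450 − 382P) ⇒ 382P(1 + 1.5) = 1.5·18450
P = 1.5·18450 / (382·2.5) = 28.9790…

28.98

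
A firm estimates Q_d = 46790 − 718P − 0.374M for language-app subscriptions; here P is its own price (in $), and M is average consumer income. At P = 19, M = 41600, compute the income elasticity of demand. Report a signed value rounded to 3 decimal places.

-0.885

At the given values, Q_d = 46790 − 718(19) − 0.374(41600) = 17589.6.
∂Q_d/∂M = -0.374.
E = (-0.374) × (41600/17589.6) = -0.88452…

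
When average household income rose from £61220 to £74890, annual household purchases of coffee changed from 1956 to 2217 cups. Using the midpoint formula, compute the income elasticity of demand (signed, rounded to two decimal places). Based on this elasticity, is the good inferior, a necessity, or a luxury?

%ΔQ = (2217 − 1956)/[( 1956 + 2217)/2] = 261/2086.5 = 0.125089…
%ΔIncome = (74890 − 61220)/[( 61220 + 74890)/2] = 13670/68055 = 0.200866…
E_income = (261/2086.5) / (13670/68055) = 0.6227…
0 < E_income < 1 ⇒ normal good, necessity.

0.62; necessity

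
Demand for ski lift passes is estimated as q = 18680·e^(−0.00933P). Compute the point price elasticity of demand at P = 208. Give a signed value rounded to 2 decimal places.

dq/dP = −0.00933·q = -25.0293. At P = 208, q = 2682.67.
Ed = (dq/dP)·(P/q) = (-25.0293) × (208/2682.67) = -1.9406…

-1.94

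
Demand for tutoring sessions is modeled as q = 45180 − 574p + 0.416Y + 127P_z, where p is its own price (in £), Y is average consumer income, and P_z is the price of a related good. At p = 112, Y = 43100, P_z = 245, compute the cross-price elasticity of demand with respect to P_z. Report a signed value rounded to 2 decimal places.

At the given values, q = 45180 − 574(112) + 0.416(43100) + 127(245) = 29936.6.
∂q/∂P_z = 127.
E = (127) × (245/29936.6) = 1.0393…

1.04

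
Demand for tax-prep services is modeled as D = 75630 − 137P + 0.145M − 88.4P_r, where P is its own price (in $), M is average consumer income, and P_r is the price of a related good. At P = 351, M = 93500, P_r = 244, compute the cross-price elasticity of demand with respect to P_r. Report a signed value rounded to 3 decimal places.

At the given values, D = 75630 − 137(351) + 0.145(93500) − 88.4(244) = 19530.9.
∂D/∂P_r = -88.4.
E = (-88.4) × (244/19530.9) = -1.10438…

-1.104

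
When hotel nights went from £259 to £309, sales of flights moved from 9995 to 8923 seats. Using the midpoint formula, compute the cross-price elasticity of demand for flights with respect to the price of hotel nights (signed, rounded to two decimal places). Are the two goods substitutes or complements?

-0.64; complements

%ΔQ_{flights} = (8923 − 9995)/avg = -1072/9459 = -0.113331…
%ΔP_{hotel nights} = (309 − 259)/avg = 50/284 = 0.176056…
E_cross = (-1072/9459) / (50/284) = -0.6437…
E_cross < 0 ⇒ the goods are complements.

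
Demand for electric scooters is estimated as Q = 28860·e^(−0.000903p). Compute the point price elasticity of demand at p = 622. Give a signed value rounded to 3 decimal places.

dQ/dp = −0.000903·Q = -14.8613. At p = 622, Q = 16457.7.
Ed = (dQ/dp)·(p/Q) = (-14.8613) × (622/16457.7) = -0.56166…

-0.562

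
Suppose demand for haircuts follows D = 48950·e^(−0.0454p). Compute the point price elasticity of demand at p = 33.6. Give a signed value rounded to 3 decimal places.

-1.525

dD/dp = −0.0454·D = -483.413. At p = 33.6, D = 10647.9.
Ed = (dD/dp)·(p/D) = (-483.413) × (33.6/10647.9) = -1.52544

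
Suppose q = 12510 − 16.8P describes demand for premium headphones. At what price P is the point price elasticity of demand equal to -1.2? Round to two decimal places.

406.17

Ed = −16.8P/(12510 − 16.8P). Set this equal to -1.2:
16.8P = 1.2·(12510 − 16.8P) ⇒ 16.8P(1 + 1.2) = 1.2·12510
P = 1.2·12510 / (16.8·2.2) = 406.1688…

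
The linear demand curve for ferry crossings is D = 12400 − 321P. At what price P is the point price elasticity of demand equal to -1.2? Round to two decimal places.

Ed = −321P/(12400 − 321P). Set this equal to -1.2:
321P = 1.2·(12400 − 321P) ⇒ 321P(1 + 1.2) = 1.2·12400
P = 1.2·12400 / (321·2.2) = 21.0705…

21.07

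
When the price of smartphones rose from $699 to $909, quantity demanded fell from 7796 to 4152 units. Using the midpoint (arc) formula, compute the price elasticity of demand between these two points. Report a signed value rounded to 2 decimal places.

-2.34

%ΔQ = (4152 − 7796) / [(7796 + 4152)/2] = -3644/5974 = -0.609976…
%ΔP = (909 − 699) / [(699 + 909)/2] = 210/804 = 0.261194…
Arc Ed = %ΔQ / %ΔP = (-3644/5974) / (210/804) = -2.3353…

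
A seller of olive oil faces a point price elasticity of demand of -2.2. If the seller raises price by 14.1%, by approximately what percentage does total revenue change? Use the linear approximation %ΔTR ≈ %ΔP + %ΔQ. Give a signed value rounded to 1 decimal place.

%ΔQ ≈ Ed × %ΔP = (-2.2) × (+14.1%) = -31.0200%
%ΔTR ≈ %ΔP + %ΔQ = (+14.1%) + (-31.0200%) = -16.9200%

-16.9%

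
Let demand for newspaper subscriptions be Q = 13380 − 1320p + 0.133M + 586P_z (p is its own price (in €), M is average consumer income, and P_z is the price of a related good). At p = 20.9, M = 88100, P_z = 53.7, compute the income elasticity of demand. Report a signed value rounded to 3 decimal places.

0.404

At the given values, Q = 13380 − 1320(20.9) + 0.133(88100) + 586(53.7) = 28977.5.
∂Q/∂M = 0.133.
E = (0.133) × (88100/28977.5) = 0.40435…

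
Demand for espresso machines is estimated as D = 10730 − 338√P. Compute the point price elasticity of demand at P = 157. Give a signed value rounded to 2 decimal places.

-0.33

dD/dP = −338/(2√P) = -13.4877. At P = 157, D = 6494.87.
Ed = (dD/dP)·(P/D) = (-13.4877) × (157/6494.87) = -0.3260…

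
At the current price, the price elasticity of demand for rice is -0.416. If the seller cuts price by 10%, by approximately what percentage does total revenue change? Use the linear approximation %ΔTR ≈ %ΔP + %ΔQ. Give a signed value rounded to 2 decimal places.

-5.84%

%ΔQ ≈ Ed × %ΔP = (-0.416) × (-10%) = +4.1600%
%ΔTR ≈ %ΔP + %ΔQ = (-10%) + (+4.1600%) = -5.8400%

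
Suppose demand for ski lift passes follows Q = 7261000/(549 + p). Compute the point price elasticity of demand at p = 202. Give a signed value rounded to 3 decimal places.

-0.269

dQ/dp = −7261000/(549 + p)² = -12.8741. At p = 202, Q = 9668.44.
Ed = (dQ/dp)·(p/Q) = (-12.8741) × (202/9668.44) = -0.26897…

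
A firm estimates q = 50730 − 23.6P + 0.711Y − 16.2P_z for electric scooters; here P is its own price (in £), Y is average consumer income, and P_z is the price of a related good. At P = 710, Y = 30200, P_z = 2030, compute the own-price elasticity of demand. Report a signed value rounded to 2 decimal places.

-0.74

At the given values, q = 50730 − 23.6(710) + 0.711(30200) − 16.2(2030) = 22560.2.
∂q/∂P = −23.6.
E = (-23.6) × (710/22560.2) = -0.7427…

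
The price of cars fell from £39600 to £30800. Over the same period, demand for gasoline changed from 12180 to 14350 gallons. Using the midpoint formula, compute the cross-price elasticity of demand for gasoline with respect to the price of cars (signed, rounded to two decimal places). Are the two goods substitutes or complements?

-0.65; complements

%ΔQ_{gasoline} = (14350 − 12180)/avg = 2170/13265 = 0.163588…
%ΔP_{cars} = (30800 − 39600)/avg = -8800/35200 = -0.25
E_cross = (2170/13265) / (-8800/35200) = -0.6543…
E_cross < 0 ⇒ the goods are complements.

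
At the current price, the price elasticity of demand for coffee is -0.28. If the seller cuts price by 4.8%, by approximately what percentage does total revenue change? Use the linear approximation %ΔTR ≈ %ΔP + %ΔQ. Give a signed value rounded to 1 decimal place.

%ΔQ ≈ Ed × %ΔP = (-0.28) × (-4.8%) = +1.3440%
%ΔTR ≈ %ΔP + %ΔQ = (-4.8%) + (+1.3440%) = -3.4560%

-3.5%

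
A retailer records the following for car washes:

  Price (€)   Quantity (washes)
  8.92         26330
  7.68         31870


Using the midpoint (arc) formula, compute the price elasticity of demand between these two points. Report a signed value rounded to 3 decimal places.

%ΔQ = (31870 − 26330) / [(26330 + 31870)/2] = 5540/29100 = 0.190378…
%ΔP = (7.68 − 8.92) / [(8.92 + 7.68)/2] = -1.24/8.3 = -0.149397…
Arc Ed = %ΔQ / %ΔP = (5540/29100) / (-1.24/8.3) = -1.27430…

-1.274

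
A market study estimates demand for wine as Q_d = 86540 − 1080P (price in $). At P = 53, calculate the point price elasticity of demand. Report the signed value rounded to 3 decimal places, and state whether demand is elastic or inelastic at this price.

-1.954; elastic

dQ_d/dP = −1080. At P = 53, Q_d = 86540 − 1080(53) = 29300.
Ed = (dQ_d/dP)·(P/Q_d) = −1080 × (53/29300) = -1.95358…
|Ed| = 1.954 > 1, so demand is elastic.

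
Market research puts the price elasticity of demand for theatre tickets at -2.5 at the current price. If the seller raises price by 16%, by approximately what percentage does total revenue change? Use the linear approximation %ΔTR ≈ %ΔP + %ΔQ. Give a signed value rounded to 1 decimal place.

-24.0%

%ΔQ ≈ Ed × %ΔP = (-2.5) × (+16%) = -40.0000%
%ΔTR ≈ %ΔP + %ΔQ = (+16%) + (-40.0000%) = -24.0000%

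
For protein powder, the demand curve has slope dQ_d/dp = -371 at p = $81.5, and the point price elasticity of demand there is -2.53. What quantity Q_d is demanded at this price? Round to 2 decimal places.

11951.19

Ed = (dQ_d/dp)·(p/Q_d) ⇒ Q_d = (dQ_d/dp)·p/Ed = (-371)·81.5/(-2.53) = 11951.1857…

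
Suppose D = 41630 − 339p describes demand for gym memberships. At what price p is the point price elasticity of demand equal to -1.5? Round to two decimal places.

Ed = −339p/(41630 − 339p). Set this equal to -1.5:
339p = 1.5·(41630 − 339p) ⇒ 339p(1 + 1.5) = 1.5·41630
p = 1.5·41630 / (339·2.5) = 73.6814…

73.68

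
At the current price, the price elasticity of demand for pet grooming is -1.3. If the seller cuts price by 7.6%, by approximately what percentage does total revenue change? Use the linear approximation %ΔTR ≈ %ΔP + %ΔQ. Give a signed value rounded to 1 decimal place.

+2.3%

%ΔQ ≈ Ed × %ΔP = (-1.3) × (-7.6%) = +9.8800%
%ΔTR ≈ %ΔP + %ΔQ = (-7.6%) + (+9.8800%) = +2.2800%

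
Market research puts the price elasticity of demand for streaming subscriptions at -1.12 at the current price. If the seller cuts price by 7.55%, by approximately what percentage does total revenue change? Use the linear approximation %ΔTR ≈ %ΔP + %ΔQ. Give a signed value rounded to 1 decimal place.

%ΔQ ≈ Ed × %ΔP = (-1.12) × (-7.55%) = +8.4560%
%ΔTR ≈ %ΔP + %ΔQ = (-7.55%) + (+8.4560%) = +0.9060%

+0.9%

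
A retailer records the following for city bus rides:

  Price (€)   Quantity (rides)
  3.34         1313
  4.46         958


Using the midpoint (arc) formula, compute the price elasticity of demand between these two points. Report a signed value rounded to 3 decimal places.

%ΔQ = (958 − 1313) / [(1313 + 958)/2] = -355/1135.5 = -0.312637…
%ΔP = (4.46 − 3.34) / [(3.34 + 4.46)/2] = 1.12/3.9 = 0.287179…
Arc Ed = %ΔQ / %ΔP = (-355/1135.5) / (1.12/3.9) = -1.08864…

-1.089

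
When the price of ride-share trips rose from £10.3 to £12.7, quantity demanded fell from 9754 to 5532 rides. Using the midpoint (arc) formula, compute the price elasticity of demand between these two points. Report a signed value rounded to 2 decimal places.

%ΔQ = (5532 − 9754) / [(9754 + 5532)/2] = -4222/7643 = -0.552400…
%ΔP = (12.7 − 10.3) / [(10.3 + 12.7)/2] = 2.4/11.5 = 0.208695…
Arc Ed = %ΔQ / %ΔP = (-4222/7643) / (2.4/11.5) = -2.6469…

-2.65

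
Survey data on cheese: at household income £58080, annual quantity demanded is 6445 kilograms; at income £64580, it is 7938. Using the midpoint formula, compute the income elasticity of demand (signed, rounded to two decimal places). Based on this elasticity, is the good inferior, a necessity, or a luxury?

%ΔQ = (7938 − 6445)/[( 6445 + 7938)/2] = 1493/7191.5 = 0.207606…
%ΔIncome = (64580 − 58080)/[( 58080 + 64580)/2] = 6500/61330 = 0.105984…
E_income = (1493/7191.5) / (6500/61330) = 1.9588…
E_income > 1 ⇒ normal good, luxury.

1.96; luxury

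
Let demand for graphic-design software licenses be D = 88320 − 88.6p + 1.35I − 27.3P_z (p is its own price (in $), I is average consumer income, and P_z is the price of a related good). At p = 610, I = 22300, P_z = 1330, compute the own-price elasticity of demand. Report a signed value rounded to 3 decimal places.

At the given values, D = 88320 − 88.6(610) + 1.35(22300) − 27.3(1330) = 28070.
∂D/∂p = −88.6.
E = (-88.6) × (610/28070) = -1.92540…

-1.925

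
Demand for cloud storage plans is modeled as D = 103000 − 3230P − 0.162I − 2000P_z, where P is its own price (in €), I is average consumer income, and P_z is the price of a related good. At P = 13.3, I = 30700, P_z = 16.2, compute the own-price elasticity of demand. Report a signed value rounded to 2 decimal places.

At the given values, D = 103000 − 3230(13.3) − 0.162(30700) − 2000(16.2) = 22667.6.
∂D/∂P = −3230.
E = (-3230) × (13.3/22667.6) = -1.8951…

-1.90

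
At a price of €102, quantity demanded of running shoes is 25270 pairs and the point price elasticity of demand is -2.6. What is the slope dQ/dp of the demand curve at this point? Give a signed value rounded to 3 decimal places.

-644.137

Ed = (dQ/dp)·(p/Q) ⇒ dQ/dp = Ed·Q/p = (-2.6)·25270/102 = -644.13725…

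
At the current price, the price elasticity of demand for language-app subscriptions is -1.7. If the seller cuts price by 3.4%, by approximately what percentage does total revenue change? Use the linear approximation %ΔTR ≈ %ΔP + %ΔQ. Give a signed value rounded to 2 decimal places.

%ΔQ ≈ Ed × %ΔP = (-1.7) × (-3.4%) = +5.7800%
%ΔTR ≈ %ΔP + %ΔQ = (-3.4%) + (+5.7800%) = +2.3800%

+2.38%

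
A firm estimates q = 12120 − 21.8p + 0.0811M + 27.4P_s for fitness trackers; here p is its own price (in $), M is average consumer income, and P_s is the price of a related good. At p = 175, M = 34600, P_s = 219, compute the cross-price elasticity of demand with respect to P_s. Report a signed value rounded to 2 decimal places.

0.35

At the given values, q = 12120 − 21.8(175) + 0.0811(34600) + 27.4(219) = 17111.66.
∂q/∂P_s = 27.4.
E = (27.4) × (219/17111.66) = 0.3506…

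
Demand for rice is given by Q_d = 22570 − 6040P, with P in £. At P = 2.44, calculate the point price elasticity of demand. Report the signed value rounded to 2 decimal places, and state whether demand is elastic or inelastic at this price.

dQ_d/dP = −6040. At P = 2.44, Q_d = 22570 − 6040(2.44) = 7832.4.
Ed = (dQ_d/dP)·(P/Q_d) = −6040 × (2.44/7832.4) = -1.8816…
|Ed| = 1.88 > 1, so demand is elastic.

-1.88; elastic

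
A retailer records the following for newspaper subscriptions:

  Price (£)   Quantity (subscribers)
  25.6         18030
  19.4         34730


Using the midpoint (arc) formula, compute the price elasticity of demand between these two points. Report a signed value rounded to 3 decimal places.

-2.297

%ΔQ = (34730 − 18030) / [(18030 + 34730)/2] = 16700/26380 = 0.633055…
%ΔP = (19.4 − 25.6) / [(25.6 + 19.4)/2] = -6.2/22.5 = -0.275555…
Arc Ed = %ΔQ / %ΔP = (16700/26380) / (-6.2/22.5) = -2.29737…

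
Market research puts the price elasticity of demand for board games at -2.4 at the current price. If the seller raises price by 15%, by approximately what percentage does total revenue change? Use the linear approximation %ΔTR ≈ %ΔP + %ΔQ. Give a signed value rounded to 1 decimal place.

%ΔQ ≈ Ed × %ΔP = (-2.4) × (+15%) = -36.0000%
%ΔTR ≈ %ΔP + %ΔQ = (+15%) + (-36.0000%) = -21.0000%

-21.0%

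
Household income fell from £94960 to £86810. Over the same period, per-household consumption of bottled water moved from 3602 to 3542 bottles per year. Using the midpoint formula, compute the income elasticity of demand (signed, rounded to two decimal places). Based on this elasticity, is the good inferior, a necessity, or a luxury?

%ΔQ = (3542 − 3602)/[( 3602 + 3542)/2] = -60/3572 = -0.016797…
%ΔIncome = (86810 − 94960)/[( 94960 + 86810)/2] = -8150/90885 = -0.089673…
E_income = (-60/3572) / (-8150/90885) = 0.1873…
0 < E_income < 1 ⇒ normal good, necessity.

0.19; necessity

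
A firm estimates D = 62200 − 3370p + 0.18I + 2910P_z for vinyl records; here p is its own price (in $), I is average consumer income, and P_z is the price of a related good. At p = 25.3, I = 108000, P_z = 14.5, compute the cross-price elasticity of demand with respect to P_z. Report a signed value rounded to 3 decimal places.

At the given values, D = 62200 − 3370(25.3) + 0.18(108000) + 2910(14.5) = 38574.
∂D/∂P_z = 2910.
E = (2910) × (14.5/38574) = 1.09387…

1.094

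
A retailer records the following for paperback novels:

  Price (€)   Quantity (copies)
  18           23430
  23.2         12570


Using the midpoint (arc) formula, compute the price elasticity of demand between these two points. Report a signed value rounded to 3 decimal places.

-2.390

%ΔQ = (12570 − 23430) / [(23430 + 12570)/2] = -10860/18000 = -0.603333…
%ΔP = (23.2 − 18) / [(18 + 23.2)/2] = 5.2/20.6 = 0.252427…
Arc Ed = %ΔQ / %ΔP = (-10860/18000) / (5.2/20.6) = -2.39012…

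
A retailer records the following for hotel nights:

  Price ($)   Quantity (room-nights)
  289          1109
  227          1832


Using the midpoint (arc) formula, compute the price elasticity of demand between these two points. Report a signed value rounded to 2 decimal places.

-2.05

%ΔQ = (1832 − 1109) / [(1109 + 1832)/2] = 723/1470.5 = 0.491669…
%ΔP = (227 − 289) / [(289 + 227)/2] = -62/258 = -0.240310…
Arc Ed = %ΔQ / %ΔP = (723/1470.5) / (-62/258) = -2.0459…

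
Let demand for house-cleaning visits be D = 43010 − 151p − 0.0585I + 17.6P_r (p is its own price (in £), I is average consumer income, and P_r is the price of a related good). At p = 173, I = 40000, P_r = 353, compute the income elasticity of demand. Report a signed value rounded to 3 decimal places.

-0.113

At the given values, D = 43010 − 151(173) − 0.0585(40000) + 17.6(353) = 20759.8.
∂D/∂I = -0.0585.
E = (-0.0585) × (40000/20759.8) = -0.11271…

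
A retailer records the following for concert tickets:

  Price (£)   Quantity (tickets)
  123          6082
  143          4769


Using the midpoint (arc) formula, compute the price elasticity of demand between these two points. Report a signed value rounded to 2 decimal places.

%ΔQ = (4769 − 6082) / [(6082 + 4769)/2] = -1313/5425.5 = -0.242005…
%ΔP = (143 − 123) / [(123 + 143)/2] = 20/133 = 0.150375…
Arc Ed = %ΔQ / %ΔP = (-1313/5425.5) / (20/133) = -1.6093…

-1.61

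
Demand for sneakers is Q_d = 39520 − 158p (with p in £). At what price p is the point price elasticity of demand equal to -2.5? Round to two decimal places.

Ed = −158p/(39520 − 158p). Set this equal to -2.5:
158p = 2.5·(39520 − 158p) ⇒ 158p(1 + 2.5) = 2.5·39520
p = 2.5·39520 / (158·3.5) = 178.6618…

178.66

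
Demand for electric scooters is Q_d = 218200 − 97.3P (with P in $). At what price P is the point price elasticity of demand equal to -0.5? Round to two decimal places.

Ed = −97.3P/(218200 − 97.3P). Set this equal to -0.5:
97.3P = 0.5·(218200 − 97.3P) ⇒ 97.3P(1 + 0.5) = 0.5·218200
P = 0.5·218200 / (97.3·1.5) = 747.5162…

747.52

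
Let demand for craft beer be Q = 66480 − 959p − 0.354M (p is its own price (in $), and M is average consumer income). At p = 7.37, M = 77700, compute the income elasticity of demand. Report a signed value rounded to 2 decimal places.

At the given values, Q = 66480 − 959(7.37) − 0.354(77700) = 31906.37.
∂Q/∂M = -0.354.
E = (-0.354) × (77700/31906.37) = -0.8620…

-0.86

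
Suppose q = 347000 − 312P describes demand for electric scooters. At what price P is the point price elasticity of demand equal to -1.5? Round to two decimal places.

667.31

Ed = −312P/(347000 − 312P). Set this equal to -1.5:
312P = 1.5·(347000 − 312P) ⇒ 312P(1 + 1.5) = 1.5·347000
P = 1.5·347000 / (312·2.5) = 667.3076…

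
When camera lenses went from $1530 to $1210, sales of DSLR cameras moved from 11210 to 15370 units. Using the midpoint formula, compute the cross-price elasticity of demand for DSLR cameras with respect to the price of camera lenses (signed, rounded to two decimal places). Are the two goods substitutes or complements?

-1.34; complements

%ΔQ_{DSLR cameras} = (15370 − 11210)/avg = 4160/13290 = 0.313017…
%ΔP_{camera lenses} = (1210 − 1530)/avg = -320/1370 = -0.233576…
E_cross = (4160/13290) / (-320/1370) = -1.3401…
E_cross < 0 ⇒ the goods are complements.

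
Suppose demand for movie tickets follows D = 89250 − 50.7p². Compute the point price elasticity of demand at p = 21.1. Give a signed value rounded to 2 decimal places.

-0.68

dD/dp = −2·50.7·p = -2139.54. At p = 21.1, D = 66677.853.
Ed = (dD/dp)·(p/D) = (-2139.54) × (21.1/66677.853) = -0.6770…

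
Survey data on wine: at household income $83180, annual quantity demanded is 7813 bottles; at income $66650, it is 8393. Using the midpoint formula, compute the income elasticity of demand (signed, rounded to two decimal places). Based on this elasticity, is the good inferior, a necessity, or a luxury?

-0.32; inferior

%ΔQ = (8393 − 7813)/[( 7813 + 8393)/2] = 580/8103 = 0.071578…
%ΔIncome = (66650 − 83180)/[( 83180 + 66650)/2] = -16530/74915 = -0.220650…
E_income = (580/8103) / (-16530/74915) = -0.3243…
E_income < 0 ⇒ inferior good.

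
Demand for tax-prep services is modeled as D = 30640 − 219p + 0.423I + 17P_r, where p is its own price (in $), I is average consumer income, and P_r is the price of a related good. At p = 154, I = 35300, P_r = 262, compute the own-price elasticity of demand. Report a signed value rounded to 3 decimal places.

-2.069

At the given values, D = 30640 − 219(154) + 0.423(35300) + 17(262) = 16299.9.
∂D/∂p = −219.
E = (-219) × (154/16299.9) = -2.06909…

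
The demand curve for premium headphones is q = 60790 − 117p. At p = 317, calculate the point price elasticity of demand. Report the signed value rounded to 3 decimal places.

dq/dp = −117. At p = 317, q = 60790 − 117(317) = 23701.
Ed = (dq/dp)·(p/q) = −117 × (317/23701) = -1.56487…

-1.565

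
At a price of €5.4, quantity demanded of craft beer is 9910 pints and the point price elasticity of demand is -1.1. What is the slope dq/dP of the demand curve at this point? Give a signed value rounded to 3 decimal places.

Ed = (dq/dP)·(P/q) ⇒ dq/dP = Ed·q/P = (-1.1)·9910/5.4 = -2018.70370…

-2018.704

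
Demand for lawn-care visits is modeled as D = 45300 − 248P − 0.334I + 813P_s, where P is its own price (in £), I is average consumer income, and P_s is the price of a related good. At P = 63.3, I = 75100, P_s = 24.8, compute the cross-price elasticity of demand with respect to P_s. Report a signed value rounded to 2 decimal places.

0.82

At the given values, D = 45300 − 248(63.3) − 0.334(75100) + 813(24.8) = 24680.6.
∂D/∂P_s = 813.
E = (813) × (24.8/24680.6) = 0.8169…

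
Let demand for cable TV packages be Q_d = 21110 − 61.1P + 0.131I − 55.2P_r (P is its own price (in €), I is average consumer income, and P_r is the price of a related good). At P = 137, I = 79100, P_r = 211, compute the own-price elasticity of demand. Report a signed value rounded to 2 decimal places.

At the given values, Q_d = 21110 − 61.1(137) + 0.131(79100) − 55.2(211) = 11454.2.
∂Q_d/∂P = −61.1.
E = (-61.1) × (137/11454.2) = -0.7307…

-0.73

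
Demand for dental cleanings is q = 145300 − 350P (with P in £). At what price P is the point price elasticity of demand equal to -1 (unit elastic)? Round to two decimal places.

207.57

Ed = −350P/(145300 − 350P). Set this equal to -1:
350P = 1·(145300 − 350P) ⇒ 350P(1 + 1) = 1·145300
P = 1·145300 / (350·2) = 207.5714…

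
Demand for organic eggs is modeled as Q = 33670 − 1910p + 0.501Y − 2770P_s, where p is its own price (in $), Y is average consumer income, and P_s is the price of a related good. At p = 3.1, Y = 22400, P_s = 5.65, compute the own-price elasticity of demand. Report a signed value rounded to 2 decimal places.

-0.25

At the given values, Q = 33670 − 1910(3.1) + 0.501(22400) − 2770(5.65) = 23320.9.
∂Q/∂p = −1910.
E = (-1910) × (3.1/23320.9) = -0.2538…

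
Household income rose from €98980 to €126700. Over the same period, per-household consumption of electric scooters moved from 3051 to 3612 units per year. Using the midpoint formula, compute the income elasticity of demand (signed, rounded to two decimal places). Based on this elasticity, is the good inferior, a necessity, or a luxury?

0.69; necessity

%ΔQ = (3612 − 3051)/[( 3051 + 3612)/2] = 561/3331.5 = 0.168392…
%ΔIncome = (126700 − 98980)/[( 98980 + 126700)/2] = 27720/112840 = 0.245657…
E_income = (561/3331.5) / (27720/112840) = 0.6854…
0 < E_income < 1 ⇒ normal good, necessity.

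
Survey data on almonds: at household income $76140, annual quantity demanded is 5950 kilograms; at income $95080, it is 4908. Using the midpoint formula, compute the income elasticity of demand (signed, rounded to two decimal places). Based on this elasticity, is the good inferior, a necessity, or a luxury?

%ΔQ = (4908 − 5950)/[( 5950 + 4908)/2] = -1042/5429 = -0.191932…
%ΔIncome = (95080 − 76140)/[( 76140 + 95080)/2] = 18940/85610 = 0.221235…
E_income = (-1042/5429) / (18940/85610) = -0.8675…
E_income < 0 ⇒ inferior good.

-0.87; inferior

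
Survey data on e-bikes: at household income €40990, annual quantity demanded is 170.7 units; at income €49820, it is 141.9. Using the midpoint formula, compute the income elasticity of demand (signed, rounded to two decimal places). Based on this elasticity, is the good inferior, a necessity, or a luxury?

-0.95; inferior

%ΔQ = (141.9 − 170.7)/[( 170.7 + 141.9)/2] = -28.8/156.3 = -0.184261…
%ΔIncome = (49820 − 40990)/[( 40990 + 49820)/2] = 8830/45405 = 0.194471…
E_income = (-28.8/156.3) / (8830/45405) = -0.9474…
E_income < 0 ⇒ inferior good.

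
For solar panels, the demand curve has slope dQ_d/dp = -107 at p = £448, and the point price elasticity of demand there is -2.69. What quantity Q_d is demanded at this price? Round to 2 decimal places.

17820.07

Ed = (dQ_d/dp)·(p/Q_d) ⇒ Q_d = (dQ_d/dp)·p/Ed = (-107)·448/(-2.69) = 17820.0743…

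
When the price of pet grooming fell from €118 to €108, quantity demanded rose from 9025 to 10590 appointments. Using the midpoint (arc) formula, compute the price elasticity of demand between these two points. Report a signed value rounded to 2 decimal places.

-1.80

%ΔQ = (10590 − 9025) / [(9025 + 10590)/2] = 1565/9807.5 = 0.159571…
%ΔP = (108 − 118) / [(118 + 108)/2] = -10/113 = -0.088495…
Arc Ed = %ΔQ / %ΔP = (1565/9807.5) / (-10/113) = -1.8031…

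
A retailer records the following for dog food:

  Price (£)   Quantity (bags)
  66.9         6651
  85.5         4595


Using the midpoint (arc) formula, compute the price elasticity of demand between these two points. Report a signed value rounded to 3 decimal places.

%ΔQ = (4595 − 6651) / [(6651 + 4595)/2] = -2056/5623 = -0.365641…
%ΔP = (85.5 − 66.9) / [(66.9 + 85.5)/2] = 18.6/76.2 = 0.244094…
Arc Ed = %ΔQ / %ΔP = (-2056/5623) / (18.6/76.2) = -1.49794…

-1.498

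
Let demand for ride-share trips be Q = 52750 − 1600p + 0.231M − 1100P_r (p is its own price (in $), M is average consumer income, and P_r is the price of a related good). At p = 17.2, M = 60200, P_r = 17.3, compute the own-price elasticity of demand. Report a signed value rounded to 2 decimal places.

-1.37

At the given values, Q = 52750 − 1600(17.2) + 0.231(60200) − 1100(17.3) = 20106.2.
∂Q/∂p = −1600.
E = (-1600) × (17.2/20106.2) = -1.3687…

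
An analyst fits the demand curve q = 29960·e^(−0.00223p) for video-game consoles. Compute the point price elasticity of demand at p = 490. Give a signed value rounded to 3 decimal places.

-1.093

dq/dp = −0.00223·q = -22.4023. At p = 490, q = 10045.9.
Ed = (dq/dp)·(p/q) = (-22.4023) × (490/10045.9) = -1.0927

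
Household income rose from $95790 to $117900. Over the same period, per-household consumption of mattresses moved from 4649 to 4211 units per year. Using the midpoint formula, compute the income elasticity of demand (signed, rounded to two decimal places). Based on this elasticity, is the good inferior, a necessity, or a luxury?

-0.48; inferior

%ΔQ = (4211 − 4649)/[( 4649 + 4211)/2] = -438/4430 = -0.098871…
%ΔIncome = (117900 − 95790)/[( 95790 + 117900)/2] = 22110/106845 = 0.206935…
E_income = (-438/4430) / (22110/106845) = -0.4777…
E_income < 0 ⇒ inferior good.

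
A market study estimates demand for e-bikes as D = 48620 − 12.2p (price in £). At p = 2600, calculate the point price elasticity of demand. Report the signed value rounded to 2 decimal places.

-1.88

dD/dp = −12.2. At p = 2600, D = 48620 − 12.2(2600) = 16900.
Ed = (dD/dp)·(p/D) = −12.2 × (2600/16900) = -1.8769…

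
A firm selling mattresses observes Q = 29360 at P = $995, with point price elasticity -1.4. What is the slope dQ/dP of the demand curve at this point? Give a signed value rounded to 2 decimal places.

-41.31

Ed = (dQ/dP)·(P/Q) ⇒ dQ/dP = Ed·Q/P = (-1.4)·29360/995 = -41.3105…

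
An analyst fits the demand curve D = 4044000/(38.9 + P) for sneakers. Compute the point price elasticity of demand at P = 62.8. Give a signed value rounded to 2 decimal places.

-0.62

dD/dP = −4044000/(38.9 + P)² = -390.993. At P = 62.8, D = 39764.
Ed = (dD/dP)·(P/D) = (-390.993) × (62.8/39764) = -0.6175…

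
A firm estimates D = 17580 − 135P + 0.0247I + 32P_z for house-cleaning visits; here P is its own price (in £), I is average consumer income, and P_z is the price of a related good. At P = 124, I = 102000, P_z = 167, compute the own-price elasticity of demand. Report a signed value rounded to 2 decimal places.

At the given values, D = 17580 − 135(124) + 0.0247(102000) + 32(167) = 8703.4.
∂D/∂P = −135.
E = (-135) × (124/8703.4) = -1.9233…

-1.92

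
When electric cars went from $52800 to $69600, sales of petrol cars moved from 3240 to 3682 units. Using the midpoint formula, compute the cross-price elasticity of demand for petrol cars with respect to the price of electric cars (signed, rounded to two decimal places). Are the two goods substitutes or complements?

%ΔQ_{petrol cars} = (3682 − 3240)/avg = 442/3461 = 0.127708…
%ΔP_{electric cars} = (69600 − 52800)/avg = 16800/61200 = 0.274509…
E_cross = (442/3461) / (16800/61200) = 0.4652…
E_cross > 0 ⇒ the goods are substitutes.

0.47; substitutes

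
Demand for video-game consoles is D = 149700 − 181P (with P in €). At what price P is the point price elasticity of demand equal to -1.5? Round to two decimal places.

Ed = −181P/(149700 − 181P). Set this equal to -1.5:
181P = 1.5·(149700 − 181P) ⇒ 181P(1 + 1.5) = 1.5·149700
P = 1.5·149700 / (181·2.5) = 496.2430…

496.24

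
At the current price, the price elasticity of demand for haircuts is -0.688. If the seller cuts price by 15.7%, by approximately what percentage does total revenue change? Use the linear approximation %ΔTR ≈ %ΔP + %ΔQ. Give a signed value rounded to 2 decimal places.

%ΔQ ≈ Ed × %ΔP = (-0.688) × (-15.7%) = +10.8016%
%ΔTR ≈ %ΔP + %ΔQ = (-15.7%) + (+10.8016%) = -4.8984%

-4.90%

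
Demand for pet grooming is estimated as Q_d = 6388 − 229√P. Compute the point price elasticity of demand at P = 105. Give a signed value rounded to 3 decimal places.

dQ_d/dP = −229/(2√P) = -11.1741. At P = 105, Q_d = 4041.45.
Ed = (dQ_d/dP)·(P/Q_d) = (-11.1741) × (105/4041.45) = -0.29031…

-0.290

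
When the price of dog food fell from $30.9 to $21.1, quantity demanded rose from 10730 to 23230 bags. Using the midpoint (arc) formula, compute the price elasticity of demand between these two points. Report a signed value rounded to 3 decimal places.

-1.953

%ΔQ = (23230 − 10730) / [(10730 + 23230)/2] = 12500/16980 = 0.736160…
%ΔP = (21.1 − 30.9) / [(30.9 + 21.1)/2] = -9.8/26 = -0.376923…
Arc Ed = %ΔQ / %ΔP = (12500/16980) / (-9.8/26) = -1.95307…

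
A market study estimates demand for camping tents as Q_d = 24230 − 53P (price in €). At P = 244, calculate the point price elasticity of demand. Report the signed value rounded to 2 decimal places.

-1.14

dQ_d/dP = −53. At P = 244, Q_d = 24230 − 53(244) = 11298.
Ed = (dQ_d/dP)·(P/Q_d) = −53 × (244/11298) = -1.1446…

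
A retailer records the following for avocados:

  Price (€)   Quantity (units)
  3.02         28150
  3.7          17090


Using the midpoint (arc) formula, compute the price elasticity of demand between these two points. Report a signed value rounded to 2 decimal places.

%ΔQ = (17090 − 28150) / [(28150 + 17090)/2] = -11060/22620 = -0.488947…
%ΔP = (3.7 − 3.02) / [(3.02 + 3.7)/2] = 0.68/3.36 = 0.202380…
Arc Ed = %ΔQ / %ΔP = (-11060/22620) / (0.68/3.36) = -2.4159…

-2.42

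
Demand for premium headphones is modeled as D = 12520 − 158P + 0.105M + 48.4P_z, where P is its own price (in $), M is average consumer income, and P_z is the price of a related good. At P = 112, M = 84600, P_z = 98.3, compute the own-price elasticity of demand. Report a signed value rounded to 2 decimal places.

At the given values, D = 12520 − 158(112) + 0.105(84600) + 48.4(98.3) = 8464.72.
∂D/∂P = −158.
E = (-158) × (112/8464.72) = -2.0905…

-2.09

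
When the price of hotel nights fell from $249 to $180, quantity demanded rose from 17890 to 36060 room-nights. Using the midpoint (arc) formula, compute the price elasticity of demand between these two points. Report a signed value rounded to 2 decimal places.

-2.09

%ΔQ = (36060 − 17890) / [(17890 + 36060)/2] = 18170/26975 = 0.673586…
%ΔP = (180 − 249) / [(249 + 180)/2] = -69/214.5 = -0.321678…
Arc Ed = %ΔQ / %ΔP = (18170/26975) / (-69/214.5) = -2.0939…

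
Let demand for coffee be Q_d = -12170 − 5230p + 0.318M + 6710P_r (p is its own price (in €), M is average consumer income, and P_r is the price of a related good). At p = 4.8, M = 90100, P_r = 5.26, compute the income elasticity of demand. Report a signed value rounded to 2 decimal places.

At the given values, Q_d = -12170 − 5230(4.8) + 0.318(90100) + 6710(5.26) = 26672.4.
∂Q_d/∂M = 0.318.
E = (0.318) × (90100/26672.4) = 1.0742…

1.07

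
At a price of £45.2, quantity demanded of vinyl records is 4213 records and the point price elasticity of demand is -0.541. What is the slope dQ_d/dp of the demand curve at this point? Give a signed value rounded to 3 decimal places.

-50.426

Ed = (dQ_d/dp)·(p/Q_d) ⇒ dQ_d/dp = Ed·Q_d/p = (-0.541)·4213/45.2 = -50.42550…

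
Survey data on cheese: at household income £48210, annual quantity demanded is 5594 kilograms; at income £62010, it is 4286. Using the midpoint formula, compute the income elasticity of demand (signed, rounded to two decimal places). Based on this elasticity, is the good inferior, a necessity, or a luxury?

-1.06; inferior

%ΔQ = (4286 − 5594)/[( 5594 + 4286)/2] = -1308/4940 = -0.264777…
%ΔIncome = (62010 − 48210)/[( 48210 + 62010)/2] = 13800/55110 = 0.250408…
E_income = (-1308/4940) / (13800/55110) = -1.0573…
E_income < 0 ⇒ inferior good.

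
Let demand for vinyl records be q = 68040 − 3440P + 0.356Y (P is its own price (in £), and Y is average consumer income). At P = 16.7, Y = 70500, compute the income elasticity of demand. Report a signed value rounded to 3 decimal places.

At the given values, q = 68040 − 3440(16.7) + 0.356(70500) = 35690.
∂q/∂Y = 0.356.
E = (0.356) × (70500/35690) = 0.70322…

0.703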